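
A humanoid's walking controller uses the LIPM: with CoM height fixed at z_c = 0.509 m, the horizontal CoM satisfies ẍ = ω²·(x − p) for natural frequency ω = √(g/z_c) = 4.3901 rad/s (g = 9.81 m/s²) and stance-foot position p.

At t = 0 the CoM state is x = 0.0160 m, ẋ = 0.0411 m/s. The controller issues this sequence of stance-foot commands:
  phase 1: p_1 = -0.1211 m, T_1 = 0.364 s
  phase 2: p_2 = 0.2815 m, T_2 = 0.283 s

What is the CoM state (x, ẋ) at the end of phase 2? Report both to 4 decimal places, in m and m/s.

x = 0.7837, ẋ = 2.6823

phase 1: p=-0.1211, T=0.364, ωT=1.597996, cosh=2.572710, sinh=2.370409; start (x,ẋ)=(0.016000, 0.041100) → end (x,ẋ)=(0.253810, 1.532446)
phase 2: p=0.2815, T=0.283, ωT=1.242398, cosh=1.876301, sinh=1.587610; start (x,ẋ)=(0.253810, 1.532446) → end (x,ẋ)=(0.783731, 2.682339)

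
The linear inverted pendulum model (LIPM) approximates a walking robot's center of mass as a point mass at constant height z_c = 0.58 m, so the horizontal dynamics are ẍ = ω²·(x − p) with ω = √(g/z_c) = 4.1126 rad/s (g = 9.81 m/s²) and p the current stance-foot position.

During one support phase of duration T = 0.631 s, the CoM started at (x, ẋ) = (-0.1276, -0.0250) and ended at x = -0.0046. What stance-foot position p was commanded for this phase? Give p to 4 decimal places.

ωT = 4.1126·0.631 = 2.595051; cosh(ωT) = 6.735954, sinh(ωT) = 6.661312
x(T) = p + (x₀−p)·cosh(ωT) + (ẋ₀/ω)·sinh(ωT) ⇒ p·(1 − cosh) = x(T) − x₀·cosh − (ẋ₀/ω)·sinh
numerator   = -0.0046 − (-0.1276)·6.735954 − (-0.0250/4.1126)·6.661312 = 0.895401
denominator = 1 − 6.735954 = -5.735954
p = 0.895401 / -5.735954 = -0.1561

p = -0.1561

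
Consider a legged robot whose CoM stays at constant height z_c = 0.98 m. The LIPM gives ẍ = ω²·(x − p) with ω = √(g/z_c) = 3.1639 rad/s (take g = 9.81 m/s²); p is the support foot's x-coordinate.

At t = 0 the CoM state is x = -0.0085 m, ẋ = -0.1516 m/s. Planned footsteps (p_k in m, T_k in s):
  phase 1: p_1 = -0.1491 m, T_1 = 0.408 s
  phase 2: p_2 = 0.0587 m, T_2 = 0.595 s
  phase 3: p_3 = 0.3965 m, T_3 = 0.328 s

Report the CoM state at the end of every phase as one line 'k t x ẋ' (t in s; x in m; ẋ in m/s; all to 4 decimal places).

1 0.4080 0.0453 0.4511
2 1.0030 0.4712 1.3803
3 1.3310 1.0537 2.4847

phase 1: p=-0.1491, T=0.408, ωT=1.290871, cosh=1.955492, sinh=1.680461; start (x,ẋ)=(-0.008500, -0.151600) → end (x,ẋ)=(0.045322, 0.451091)
phase 2: p=0.0587, T=0.595, ωT=1.882520, cosh=3.361125, sinh=3.208919; start (x,ẋ)=(0.045322, 0.451091) → end (x,ẋ)=(0.471244, 1.380350)
phase 3: p=0.3965, T=0.328, ωT=1.037759, cosh=1.588566, sinh=1.234318; start (x,ẋ)=(0.471244, 1.380350) → end (x,ẋ)=(1.053746, 2.484672)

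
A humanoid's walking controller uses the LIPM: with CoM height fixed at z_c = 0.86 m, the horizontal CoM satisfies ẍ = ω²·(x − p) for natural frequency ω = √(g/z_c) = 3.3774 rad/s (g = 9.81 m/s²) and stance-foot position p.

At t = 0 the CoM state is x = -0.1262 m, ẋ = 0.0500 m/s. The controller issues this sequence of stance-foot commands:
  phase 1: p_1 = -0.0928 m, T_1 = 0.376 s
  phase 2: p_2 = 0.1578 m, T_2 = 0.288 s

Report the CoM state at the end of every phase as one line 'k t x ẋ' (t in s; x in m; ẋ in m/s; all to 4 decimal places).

phase 1: p=-0.0928, T=0.376, ωT=1.269902, cosh=1.920682, sinh=1.639823; start (x,ẋ)=(-0.126200, 0.050000) → end (x,ẋ)=(-0.132674, -0.088946)
phase 2: p=0.1578, T=0.288, ωT=0.972691, cosh=1.511559, sinh=1.133495; start (x,ẋ)=(-0.132674, -0.088946) → end (x,ẋ)=(-0.311121, -1.246460)

1 0.3760 -0.1327 -0.0889
2 0.6640 -0.3111 -1.2465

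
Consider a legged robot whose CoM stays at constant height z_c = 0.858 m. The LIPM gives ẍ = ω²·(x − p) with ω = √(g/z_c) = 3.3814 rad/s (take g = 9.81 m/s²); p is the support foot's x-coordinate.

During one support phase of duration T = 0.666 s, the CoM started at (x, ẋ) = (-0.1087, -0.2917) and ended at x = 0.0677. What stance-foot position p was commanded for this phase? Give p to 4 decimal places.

p = -0.2616

ωT = 3.3814·0.666 = 2.252012; cosh(ωT) = 4.806018, sinh(ωT) = 4.700830
x(T) = p + (x₀−p)·cosh(ωT) + (ẋ₀/ω)·sinh(ωT) ⇒ p·(1 − cosh) = x(T) − x₀·cosh − (ẋ₀/ω)·sinh
numerator   = 0.0677 − (-0.1087)·4.806018 − (-0.2917/3.3814)·4.700830 = 0.995636
denominator = 1 − 4.806018 = -3.806018
p = 0.995636 / -3.806018 = -0.2616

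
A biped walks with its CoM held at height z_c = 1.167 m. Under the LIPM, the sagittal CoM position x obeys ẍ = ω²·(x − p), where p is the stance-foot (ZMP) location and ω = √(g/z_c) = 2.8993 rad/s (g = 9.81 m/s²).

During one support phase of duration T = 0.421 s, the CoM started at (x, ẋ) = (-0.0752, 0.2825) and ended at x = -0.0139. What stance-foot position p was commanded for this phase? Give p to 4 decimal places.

p = 0.0310

ωT = 2.8993·0.421 = 1.220605; cosh(ωT) = 1.842145, sinh(ωT) = 1.547094
x(T) = p + (x₀−p)·cosh(ωT) + (ẋ₀/ω)·sinh(ωT) ⇒ p·(1 − cosh) = x(T) − x₀·cosh − (ẋ₀/ω)·sinh
numerator   = -0.0139 − (-0.0752)·1.842145 − (0.2825/2.8993)·1.547094 = -0.026115
denominator = 1 − 1.842145 = -0.842145
p = -0.026115 / -0.842145 = 0.0310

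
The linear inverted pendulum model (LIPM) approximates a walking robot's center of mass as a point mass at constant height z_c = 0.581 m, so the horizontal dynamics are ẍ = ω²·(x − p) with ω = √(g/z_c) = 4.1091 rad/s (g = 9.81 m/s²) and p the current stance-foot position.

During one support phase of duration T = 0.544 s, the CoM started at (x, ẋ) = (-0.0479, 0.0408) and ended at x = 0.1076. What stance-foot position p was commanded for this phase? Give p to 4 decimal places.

ωT = 4.1091·0.544 = 2.235350; cosh(ωT) = 4.728356, sinh(ωT) = 4.621401
x(T) = p + (x₀−p)·cosh(ωT) + (ẋ₀/ω)·sinh(ωT) ⇒ p·(1 − cosh) = x(T) − x₀·cosh − (ẋ₀/ω)·sinh
numerator   = 0.1076 − (-0.0479)·4.728356 − (0.0408/4.1091)·4.621401 = 0.288202
denominator = 1 − 4.728356 = -3.728356
p = 0.288202 / -3.728356 = -0.0773

p = -0.0773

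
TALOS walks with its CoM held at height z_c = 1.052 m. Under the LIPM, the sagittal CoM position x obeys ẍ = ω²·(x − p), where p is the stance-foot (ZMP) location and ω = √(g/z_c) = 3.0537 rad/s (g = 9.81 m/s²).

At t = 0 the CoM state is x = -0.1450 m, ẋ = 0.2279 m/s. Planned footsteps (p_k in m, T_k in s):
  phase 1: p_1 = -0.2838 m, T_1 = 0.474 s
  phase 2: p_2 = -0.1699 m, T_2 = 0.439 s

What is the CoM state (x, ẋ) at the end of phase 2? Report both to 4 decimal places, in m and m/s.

x = 1.3336, ẋ = 4.6701

phase 1: p=-0.2838, T=0.474, ωT=1.447454, cosh=2.243721, sinh=2.008553; start (x,ẋ)=(-0.145000, 0.227900) → end (x,ẋ)=(0.177528, 1.362676)
phase 2: p=-0.1699, T=0.439, ωT=1.340574, cosh=2.041466, sinh=1.779771; start (x,ẋ)=(0.177528, 1.362676) → end (x,ẋ)=(1.333564, 4.670091)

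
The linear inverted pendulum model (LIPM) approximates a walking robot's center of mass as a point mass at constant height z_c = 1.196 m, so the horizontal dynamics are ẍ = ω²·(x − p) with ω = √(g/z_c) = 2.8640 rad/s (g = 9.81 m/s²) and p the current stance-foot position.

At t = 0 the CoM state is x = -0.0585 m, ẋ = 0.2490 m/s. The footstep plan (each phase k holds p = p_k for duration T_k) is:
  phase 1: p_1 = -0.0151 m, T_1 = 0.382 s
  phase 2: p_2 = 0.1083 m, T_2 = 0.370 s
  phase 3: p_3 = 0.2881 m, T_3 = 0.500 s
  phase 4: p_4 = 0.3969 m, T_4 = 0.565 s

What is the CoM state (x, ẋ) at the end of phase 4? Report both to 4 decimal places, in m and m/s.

phase 1: p=-0.0151, T=0.382, ωT=1.094048, cosh=1.660598, sinh=1.325740; start (x,ẋ)=(-0.058500, 0.249000) → end (x,ẋ)=(0.028092, 0.248703)
phase 2: p=0.1083, T=0.370, ωT=1.059680, cosh=1.616007, sinh=1.269440; start (x,ẋ)=(0.028092, 0.248703) → end (x,ẋ)=(0.088918, 0.110294)
phase 3: p=0.2881, T=0.500, ωT=1.432000, cosh=2.212948, sinh=1.974117; start (x,ẋ)=(0.088918, 0.110294) → end (x,ẋ)=(-0.076656, -0.882077)
phase 4: p=0.3969, T=0.565, ωT=1.618160, cosh=2.621032, sinh=2.422769; start (x,ẋ)=(-0.076656, -0.882077) → end (x,ẋ)=(-1.590488, -5.597866)

x = -1.5905, ẋ = -5.5979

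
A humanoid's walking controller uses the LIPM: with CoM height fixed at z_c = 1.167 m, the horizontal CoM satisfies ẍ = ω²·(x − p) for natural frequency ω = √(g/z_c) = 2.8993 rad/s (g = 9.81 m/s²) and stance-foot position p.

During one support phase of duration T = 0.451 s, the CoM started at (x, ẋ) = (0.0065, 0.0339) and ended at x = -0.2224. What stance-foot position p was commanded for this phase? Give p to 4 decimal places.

p = 0.2595

ωT = 2.8993·0.451 = 1.307584; cosh(ωT) = 1.983852, sinh(ωT) = 1.713379
x(T) = p + (x₀−p)·cosh(ωT) + (ẋ₀/ω)·sinh(ωT) ⇒ p·(1 − cosh) = x(T) − x₀·cosh − (ẋ₀/ω)·sinh
numerator   = -0.2224 − (0.0065)·1.983852 − (0.0339/2.8993)·1.713379 = -0.255329
denominator = 1 − 1.983852 = -0.983852
p = -0.255329 / -0.983852 = 0.2595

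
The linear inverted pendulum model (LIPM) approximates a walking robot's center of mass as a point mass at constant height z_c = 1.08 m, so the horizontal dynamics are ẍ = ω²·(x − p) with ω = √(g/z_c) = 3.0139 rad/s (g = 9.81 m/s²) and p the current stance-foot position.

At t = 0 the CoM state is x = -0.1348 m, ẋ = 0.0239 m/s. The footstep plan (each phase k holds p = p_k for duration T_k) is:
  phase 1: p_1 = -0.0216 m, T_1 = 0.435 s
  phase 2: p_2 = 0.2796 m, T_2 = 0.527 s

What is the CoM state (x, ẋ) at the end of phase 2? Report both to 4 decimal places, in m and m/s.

x = -1.4478, ẋ = -5.0006

phase 1: p=-0.0216, T=0.435, ωT=1.311047, cosh=1.989796, sinh=1.720258; start (x,ẋ)=(-0.134800, 0.023900) → end (x,ẋ)=(-0.233203, -0.539350)
phase 2: p=0.2796, T=0.527, ωT=1.588325, cosh=2.549905, sinh=2.345638; start (x,ẋ)=(-0.233203, -0.539350) → end (x,ẋ)=(-1.447762, -5.000565)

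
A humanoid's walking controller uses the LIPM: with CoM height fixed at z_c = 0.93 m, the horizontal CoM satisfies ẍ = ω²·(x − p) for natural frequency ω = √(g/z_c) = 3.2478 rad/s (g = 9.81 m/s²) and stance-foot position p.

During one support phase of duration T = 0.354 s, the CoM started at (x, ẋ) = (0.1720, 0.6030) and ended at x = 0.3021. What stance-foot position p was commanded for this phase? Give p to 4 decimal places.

ωT = 3.2478·0.354 = 1.149721; cosh(ωT) = 1.737019, sinh(ωT) = 1.420294
x(T) = p + (x₀−p)·cosh(ωT) + (ẋ₀/ω)·sinh(ωT) ⇒ p·(1 − cosh) = x(T) − x₀·cosh − (ẋ₀/ω)·sinh
numerator   = 0.3021 − (0.1720)·1.737019 − (0.6030/3.2478)·1.420294 = -0.260365
denominator = 1 − 1.737019 = -0.737019
p = -0.260365 / -0.737019 = 0.3533

p = 0.3533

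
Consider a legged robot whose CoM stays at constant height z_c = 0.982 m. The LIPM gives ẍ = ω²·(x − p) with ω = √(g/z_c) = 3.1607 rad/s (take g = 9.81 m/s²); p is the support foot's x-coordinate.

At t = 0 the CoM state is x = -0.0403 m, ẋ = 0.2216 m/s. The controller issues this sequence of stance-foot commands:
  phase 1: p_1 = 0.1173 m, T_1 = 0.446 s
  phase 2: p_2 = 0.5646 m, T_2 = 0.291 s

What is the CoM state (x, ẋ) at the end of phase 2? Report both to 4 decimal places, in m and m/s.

phase 1: p=0.1173, T=0.446, ωT=1.409672, cosh=2.169418, sinh=1.925195; start (x,ẋ)=(-0.040300, 0.221600) → end (x,ẋ)=(-0.089623, -0.478247)
phase 2: p=0.5646, T=0.291, ωT=0.919764, cosh=1.453655, sinh=1.055042; start (x,ẋ)=(-0.089623, -0.478247) → end (x,ẋ)=(-0.546054, -2.876825)

x = -0.5461, ẋ = -2.8768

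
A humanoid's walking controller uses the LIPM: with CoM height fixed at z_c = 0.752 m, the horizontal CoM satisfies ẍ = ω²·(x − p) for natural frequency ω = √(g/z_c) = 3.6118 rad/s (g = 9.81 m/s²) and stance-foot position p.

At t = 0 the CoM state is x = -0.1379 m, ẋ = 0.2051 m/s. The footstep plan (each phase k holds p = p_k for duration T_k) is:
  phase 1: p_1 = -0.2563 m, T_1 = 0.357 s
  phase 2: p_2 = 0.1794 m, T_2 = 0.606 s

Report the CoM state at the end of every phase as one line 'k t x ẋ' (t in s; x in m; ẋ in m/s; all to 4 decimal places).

phase 1: p=-0.2563, T=0.357, ωT=1.289413, cosh=1.953043, sinh=1.677610; start (x,ẋ)=(-0.137900, 0.205100) → end (x,ẋ)=(0.070205, 1.117978)
phase 2: p=0.1794, T=0.606, ωT=2.188751, cosh=4.518057, sinh=4.406001; start (x,ẋ)=(0.070205, 1.117978) → end (x,ẋ)=(1.049862, 3.313405)

1 0.3570 0.0702 1.1180
2 0.9630 1.0499 3.3134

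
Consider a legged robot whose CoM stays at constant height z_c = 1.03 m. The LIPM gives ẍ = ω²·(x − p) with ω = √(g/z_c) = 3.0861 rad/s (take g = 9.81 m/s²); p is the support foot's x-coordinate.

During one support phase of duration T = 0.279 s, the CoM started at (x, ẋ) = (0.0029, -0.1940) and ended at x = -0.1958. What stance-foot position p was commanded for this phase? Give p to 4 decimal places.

ωT = 3.0861·0.279 = 0.861022; cosh(ωT) = 1.394153, sinh(ωT) = 0.971423
x(T) = p + (x₀−p)·cosh(ωT) + (ẋ₀/ω)·sinh(ωT) ⇒ p·(1 − cosh) = x(T) − x₀·cosh − (ẋ₀/ω)·sinh
numerator   = -0.1958 − (0.0029)·1.394153 − (-0.1940/3.0861)·0.971423 = -0.138777
denominator = 1 − 1.394153 = -0.394153
p = -0.138777 / -0.394153 = 0.3521

p = 0.3521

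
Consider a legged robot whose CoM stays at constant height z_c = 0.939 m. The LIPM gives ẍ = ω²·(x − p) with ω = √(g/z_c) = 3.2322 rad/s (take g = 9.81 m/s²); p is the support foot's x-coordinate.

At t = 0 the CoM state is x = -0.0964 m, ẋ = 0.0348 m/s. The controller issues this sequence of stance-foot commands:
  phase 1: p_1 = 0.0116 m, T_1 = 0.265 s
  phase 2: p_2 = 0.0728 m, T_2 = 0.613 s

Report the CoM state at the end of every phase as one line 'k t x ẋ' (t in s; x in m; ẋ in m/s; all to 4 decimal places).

1 0.2650 -0.1281 -0.2886
2 0.8780 -0.9872 -3.3763

phase 1: p=0.0116, T=0.265, ωT=0.856533, cosh=1.389807, sinh=0.965175; start (x,ẋ)=(-0.096400, 0.034800) → end (x,ẋ)=(-0.128107, -0.288556)
phase 2: p=0.0728, T=0.613, ωT=1.981339, cosh=3.695165, sinh=3.557280; start (x,ẋ)=(-0.128107, -0.288556) → end (x,ẋ)=(-0.987163, -3.376262)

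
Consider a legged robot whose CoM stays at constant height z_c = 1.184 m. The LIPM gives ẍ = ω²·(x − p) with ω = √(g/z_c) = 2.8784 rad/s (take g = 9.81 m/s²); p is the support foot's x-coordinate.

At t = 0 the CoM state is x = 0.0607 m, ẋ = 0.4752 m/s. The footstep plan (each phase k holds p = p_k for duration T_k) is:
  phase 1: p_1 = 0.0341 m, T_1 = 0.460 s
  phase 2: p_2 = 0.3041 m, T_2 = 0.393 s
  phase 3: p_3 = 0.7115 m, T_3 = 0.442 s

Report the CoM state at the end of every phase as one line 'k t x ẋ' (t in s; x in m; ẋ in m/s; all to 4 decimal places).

1 0.4600 0.3759 1.0900
2 0.8530 0.9527 2.1520
3 1.2950 2.4052 5.2835

phase 1: p=0.0341, T=0.460, ωT=1.324064, cosh=2.012359, sinh=1.746307; start (x,ẋ)=(0.060700, 0.475200) → end (x,ẋ)=(0.375930, 1.089980)
phase 2: p=0.3041, T=0.393, ωT=1.131211, cosh=1.711025, sinh=1.388383; start (x,ẋ)=(0.375930, 1.089980) → end (x,ẋ)=(0.952749, 2.152037)
phase 3: p=0.7115, T=0.442, ωT=1.272253, cosh=1.924542, sinh=1.644342; start (x,ẋ)=(0.952749, 2.152037) → end (x,ẋ)=(2.405186, 5.283532)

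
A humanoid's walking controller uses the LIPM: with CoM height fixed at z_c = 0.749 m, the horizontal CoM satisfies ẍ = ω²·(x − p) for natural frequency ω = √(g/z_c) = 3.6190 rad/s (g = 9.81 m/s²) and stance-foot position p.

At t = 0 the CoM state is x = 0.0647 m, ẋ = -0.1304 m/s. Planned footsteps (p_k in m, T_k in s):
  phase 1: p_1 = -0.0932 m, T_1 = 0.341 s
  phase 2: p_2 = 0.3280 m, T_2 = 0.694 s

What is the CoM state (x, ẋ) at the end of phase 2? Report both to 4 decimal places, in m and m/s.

phase 1: p=-0.0932, T=0.341, ωT=1.234079, cosh=1.863158, sinh=1.572055; start (x,ẋ)=(0.064700, -0.130400) → end (x,ẋ)=(0.144348, 0.655380)
phase 2: p=0.3280, T=0.694, ωT=2.511586, cosh=6.202800, sinh=6.121661; start (x,ẋ)=(0.144348, 0.655380) → end (x,ẋ)=(0.297442, -0.003485)

x = 0.2974, ẋ = -0.0035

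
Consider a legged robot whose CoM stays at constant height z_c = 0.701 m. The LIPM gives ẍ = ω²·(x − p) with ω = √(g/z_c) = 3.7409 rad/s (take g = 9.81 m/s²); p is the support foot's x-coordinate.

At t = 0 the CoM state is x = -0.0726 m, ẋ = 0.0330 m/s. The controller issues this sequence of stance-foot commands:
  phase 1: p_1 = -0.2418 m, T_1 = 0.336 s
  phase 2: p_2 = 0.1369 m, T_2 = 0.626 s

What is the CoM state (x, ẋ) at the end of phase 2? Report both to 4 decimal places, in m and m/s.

x = 1.4052, ẋ = 4.8644

phase 1: p=-0.2418, T=0.336, ωT=1.256942, cosh=1.899591, sinh=1.615068; start (x,ẋ)=(-0.072600, 0.033000) → end (x,ẋ)=(0.093858, 1.084960)
phase 2: p=0.1369, T=0.626, ωT=2.341803, cosh=5.248065, sinh=5.151910; start (x,ẋ)=(0.093858, 1.084960) → end (x,ẋ)=(1.405203, 4.864401)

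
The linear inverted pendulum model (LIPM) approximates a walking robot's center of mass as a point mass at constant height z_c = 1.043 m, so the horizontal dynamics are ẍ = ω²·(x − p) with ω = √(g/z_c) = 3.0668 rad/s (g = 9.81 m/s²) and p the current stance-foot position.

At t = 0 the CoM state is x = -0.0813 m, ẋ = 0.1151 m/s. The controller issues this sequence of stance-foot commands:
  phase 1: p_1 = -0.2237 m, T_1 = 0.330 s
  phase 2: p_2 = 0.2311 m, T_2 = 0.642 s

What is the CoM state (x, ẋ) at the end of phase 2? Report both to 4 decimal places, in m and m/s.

phase 1: p=-0.2237, T=0.330, ωT=1.012044, cosh=1.557347, sinh=1.193872; start (x,ẋ)=(-0.081300, 0.115100) → end (x,ẋ)=(0.042873, 0.700629)
phase 2: p=0.2311, T=0.642, ωT=1.968886, cosh=3.651151, sinh=3.511539; start (x,ẋ)=(0.042873, 0.700629) → end (x,ẋ)=(0.346089, 0.531055)

x = 0.3461, ẋ = 0.5311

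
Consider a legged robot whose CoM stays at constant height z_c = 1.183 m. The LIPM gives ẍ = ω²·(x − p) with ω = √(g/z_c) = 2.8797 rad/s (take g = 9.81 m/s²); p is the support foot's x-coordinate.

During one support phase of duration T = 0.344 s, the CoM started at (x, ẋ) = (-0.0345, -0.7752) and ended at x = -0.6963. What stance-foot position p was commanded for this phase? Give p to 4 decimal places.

ωT = 2.8797·0.344 = 0.990617; cosh(ωT) = 1.532121, sinh(ωT) = 1.160774
x(T) = p + (x₀−p)·cosh(ωT) + (ẋ₀/ω)·sinh(ωT) ⇒ p·(1 − cosh) = x(T) − x₀·cosh − (ẋ₀/ω)·sinh
numerator   = -0.6963 − (-0.0345)·1.532121 − (-0.7752/2.8797)·1.160774 = -0.330968
denominator = 1 − 1.532121 = -0.532121
p = -0.330968 / -0.532121 = 0.6220

p = 0.6220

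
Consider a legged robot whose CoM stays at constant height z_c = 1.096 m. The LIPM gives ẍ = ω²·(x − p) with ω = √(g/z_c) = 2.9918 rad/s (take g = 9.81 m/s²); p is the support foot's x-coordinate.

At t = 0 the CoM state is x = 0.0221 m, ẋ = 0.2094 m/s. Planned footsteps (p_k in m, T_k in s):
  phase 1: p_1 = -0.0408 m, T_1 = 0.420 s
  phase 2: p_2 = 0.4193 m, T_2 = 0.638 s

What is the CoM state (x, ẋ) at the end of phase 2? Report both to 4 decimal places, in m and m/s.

x = 0.4079, ẋ = 0.1710

phase 1: p=-0.0408, T=0.420, ωT=1.256556, cosh=1.898967, sinh=1.614334; start (x,ẋ)=(0.022100, 0.209400) → end (x,ẋ)=(0.191634, 0.701436)
phase 2: p=0.4193, T=0.638, ωT=1.908768, cosh=3.446520, sinh=3.298257; start (x,ẋ)=(0.191634, 0.701436) → end (x,ẋ)=(0.407931, 0.170971)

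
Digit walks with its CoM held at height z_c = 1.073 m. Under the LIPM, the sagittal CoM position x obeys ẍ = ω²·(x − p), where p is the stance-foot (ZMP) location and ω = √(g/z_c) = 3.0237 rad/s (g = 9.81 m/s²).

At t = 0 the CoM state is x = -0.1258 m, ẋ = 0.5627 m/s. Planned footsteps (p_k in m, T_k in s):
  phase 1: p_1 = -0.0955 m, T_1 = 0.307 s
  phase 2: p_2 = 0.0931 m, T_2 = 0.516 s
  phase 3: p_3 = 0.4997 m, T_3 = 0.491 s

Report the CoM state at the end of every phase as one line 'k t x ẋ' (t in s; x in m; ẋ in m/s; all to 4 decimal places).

phase 1: p=-0.0955, T=0.307, ωT=0.928276, cosh=1.462689, sinh=1.067454; start (x,ẋ)=(-0.125800, 0.562700) → end (x,ẋ)=(0.058830, 0.725257)
phase 2: p=0.0931, T=0.516, ωT=1.560229, cosh=2.485000, sinh=2.274912; start (x,ẋ)=(0.058830, 0.725257) → end (x,ẋ)=(0.553594, 1.566532)
phase 3: p=0.4997, T=0.491, ωT=1.484637, cosh=2.319973, sinh=2.093389; start (x,ẋ)=(0.553594, 1.566532) → end (x,ẋ)=(1.709284, 3.975448)

1 0.3070 0.0588 0.7253
2 0.8230 0.5536 1.5665
3 1.3140 1.7093 3.9754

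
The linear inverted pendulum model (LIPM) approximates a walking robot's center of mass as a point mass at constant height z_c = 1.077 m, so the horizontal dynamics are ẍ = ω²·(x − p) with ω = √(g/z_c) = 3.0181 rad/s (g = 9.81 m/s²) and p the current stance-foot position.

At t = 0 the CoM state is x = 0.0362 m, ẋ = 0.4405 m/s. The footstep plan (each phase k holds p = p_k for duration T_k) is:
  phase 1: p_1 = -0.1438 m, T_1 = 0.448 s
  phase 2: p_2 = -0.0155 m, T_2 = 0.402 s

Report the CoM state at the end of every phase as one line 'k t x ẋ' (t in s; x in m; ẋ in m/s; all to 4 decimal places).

1 0.4480 0.4906 1.8881
2 0.8500 1.8705 5.7994

phase 1: p=-0.1438, T=0.448, ωT=1.352109, cosh=2.062131, sinh=1.803437; start (x,ẋ)=(0.036200, 0.440500) → end (x,ẋ)=(0.490600, 1.888101)
phase 2: p=-0.0155, T=0.402, ωT=1.213276, cosh=1.830856, sinh=1.533634; start (x,ẋ)=(0.490600, 1.888101) → end (x,ẋ)=(1.870526, 5.799406)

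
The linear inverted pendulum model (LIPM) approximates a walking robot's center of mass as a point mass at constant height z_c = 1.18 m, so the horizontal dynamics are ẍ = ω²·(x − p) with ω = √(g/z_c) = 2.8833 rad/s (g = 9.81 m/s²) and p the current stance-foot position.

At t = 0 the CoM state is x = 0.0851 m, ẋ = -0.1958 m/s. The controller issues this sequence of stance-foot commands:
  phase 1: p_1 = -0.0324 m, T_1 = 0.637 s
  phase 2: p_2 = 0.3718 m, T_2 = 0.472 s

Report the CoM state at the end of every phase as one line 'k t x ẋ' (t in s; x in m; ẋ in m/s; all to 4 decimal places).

phase 1: p=-0.0324, T=0.637, ωT=1.836662, cosh=3.217452, sinh=3.058104; start (x,ẋ)=(0.085100, -0.195800) → end (x,ẋ)=(0.137980, 0.406071)
phase 2: p=0.3718, T=0.472, ωT=1.360918, cosh=2.078098, sinh=1.821672; start (x,ẋ)=(0.137980, 0.406071) → end (x,ẋ)=(0.142455, -0.384267)

1 0.6370 0.1380 0.4061
2 1.1090 0.1425 -0.3843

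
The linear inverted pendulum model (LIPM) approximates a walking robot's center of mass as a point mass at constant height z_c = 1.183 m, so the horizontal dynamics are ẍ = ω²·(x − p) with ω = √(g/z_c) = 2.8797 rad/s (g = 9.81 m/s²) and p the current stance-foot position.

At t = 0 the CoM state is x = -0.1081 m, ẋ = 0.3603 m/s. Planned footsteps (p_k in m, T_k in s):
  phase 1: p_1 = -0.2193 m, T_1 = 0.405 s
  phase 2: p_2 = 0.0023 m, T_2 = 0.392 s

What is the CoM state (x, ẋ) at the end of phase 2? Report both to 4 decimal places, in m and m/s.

x = 0.7960, ẋ = 2.4959

phase 1: p=-0.2193, T=0.405, ωT=1.166279, cosh=1.760774, sinh=1.449250; start (x,ẋ)=(-0.108100, 0.360300) → end (x,ẋ)=(0.157824, 1.098490)
phase 2: p=0.0023, T=0.392, ωT=1.128842, cosh=1.707741, sinh=1.384334; start (x,ẋ)=(0.157824, 1.098490) → end (x,ẋ)=(0.795963, 2.495928)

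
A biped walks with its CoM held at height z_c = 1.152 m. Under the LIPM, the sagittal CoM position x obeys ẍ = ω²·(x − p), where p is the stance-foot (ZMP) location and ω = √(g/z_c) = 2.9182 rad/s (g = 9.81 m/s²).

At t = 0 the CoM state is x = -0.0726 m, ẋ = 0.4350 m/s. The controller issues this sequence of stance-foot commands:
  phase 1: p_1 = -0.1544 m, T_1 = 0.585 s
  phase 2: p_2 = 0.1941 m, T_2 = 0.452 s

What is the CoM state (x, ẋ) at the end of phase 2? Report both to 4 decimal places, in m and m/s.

phase 1: p=-0.1544, T=0.585, ωT=1.707147, cosh=2.847296, sinh=2.665914; start (x,ẋ)=(-0.072600, 0.435000) → end (x,ẋ)=(0.475902, 1.874951)
phase 2: p=0.1941, T=0.452, ωT=1.319026, cosh=2.003587, sinh=1.736192; start (x,ẋ)=(0.475902, 1.874951) → end (x,ẋ)=(1.874222, 5.184392)

x = 1.8742, ẋ = 5.1844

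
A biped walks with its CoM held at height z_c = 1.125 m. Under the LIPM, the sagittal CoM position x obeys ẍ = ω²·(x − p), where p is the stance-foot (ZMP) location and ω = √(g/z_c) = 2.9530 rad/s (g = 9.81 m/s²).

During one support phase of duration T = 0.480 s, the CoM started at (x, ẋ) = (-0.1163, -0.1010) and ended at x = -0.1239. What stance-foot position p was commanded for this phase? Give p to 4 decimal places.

ωT = 2.9530·0.480 = 1.417440; cosh(ωT) = 2.184438, sinh(ωT) = 1.942105
x(T) = p + (x₀−p)·cosh(ωT) + (ẋ₀/ω)·sinh(ωT) ⇒ p·(1 − cosh) = x(T) − x₀·cosh − (ẋ₀/ω)·sinh
numerator   = -0.1239 − (-0.1163)·2.184438 − (-0.1010/2.9530)·1.942105 = 0.196575
denominator = 1 − 2.184438 = -1.184438
p = 0.196575 / -1.184438 = -0.1660

p = -0.1660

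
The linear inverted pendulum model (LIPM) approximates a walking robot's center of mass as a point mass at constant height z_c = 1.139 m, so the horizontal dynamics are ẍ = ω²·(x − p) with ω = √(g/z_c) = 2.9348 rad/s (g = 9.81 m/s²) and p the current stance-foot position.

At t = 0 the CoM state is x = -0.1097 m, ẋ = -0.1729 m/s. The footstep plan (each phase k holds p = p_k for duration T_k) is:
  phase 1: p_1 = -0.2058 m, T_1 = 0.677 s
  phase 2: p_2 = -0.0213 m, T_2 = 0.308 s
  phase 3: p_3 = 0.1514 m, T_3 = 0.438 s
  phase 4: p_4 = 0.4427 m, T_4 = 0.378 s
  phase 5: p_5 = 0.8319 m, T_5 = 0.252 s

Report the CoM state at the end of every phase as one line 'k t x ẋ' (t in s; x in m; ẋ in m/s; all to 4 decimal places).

phase 1: p=-0.2058, T=0.677, ωT=1.986860, cosh=3.714861, sinh=3.577735; start (x,ẋ)=(-0.109700, -0.172900) → end (x,ẋ)=(-0.059580, 0.366745)
phase 2: p=-0.0213, T=0.308, ωT=0.903918, cosh=1.437120, sinh=1.032140; start (x,ẋ)=(-0.059580, 0.366745) → end (x,ẋ)=(0.052668, 0.411102)
phase 3: p=0.1514, T=0.438, ωT=1.285442, cosh=1.946398, sinh=1.669870; start (x,ẋ)=(0.052668, 0.411102) → end (x,ẋ)=(0.193141, 0.316310)
phase 4: p=0.4427, T=0.378, ωT=1.109354, cosh=1.681086, sinh=1.351314; start (x,ẋ)=(0.193141, 0.316310) → end (x,ẋ)=(0.168813, -0.457966)
phase 5: p=0.8319, T=0.252, ωT=0.739570, cosh=1.286176, sinh=0.808857; start (x,ẋ)=(0.168813, -0.457966) → end (x,ẋ)=(-0.147166, -2.163083)

1 0.6770 -0.0596 0.3667
2 0.9850 0.0527 0.4111
3 1.4230 0.1931 0.3163
4 1.8010 0.1688 -0.4580
5 2.0530 -0.1472 -2.1631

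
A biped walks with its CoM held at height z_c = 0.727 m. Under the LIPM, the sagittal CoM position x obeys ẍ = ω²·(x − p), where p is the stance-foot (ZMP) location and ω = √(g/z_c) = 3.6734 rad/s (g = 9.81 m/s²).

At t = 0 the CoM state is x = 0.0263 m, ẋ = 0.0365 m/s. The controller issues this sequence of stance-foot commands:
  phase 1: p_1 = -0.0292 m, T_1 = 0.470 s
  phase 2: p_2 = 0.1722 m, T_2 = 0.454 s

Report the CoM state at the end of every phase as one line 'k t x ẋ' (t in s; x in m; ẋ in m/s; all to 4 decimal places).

1 0.4700 0.1588 0.6607
2 0.9240 0.5950 1.6870

phase 1: p=-0.0292, T=0.470, ωT=1.726498, cosh=2.899421, sinh=2.721514; start (x,ẋ)=(0.026300, 0.036500) → end (x,ẋ)=(0.158760, 0.660674)
phase 2: p=0.1722, T=0.454, ωT=1.667724, cosh=2.744383, sinh=2.555706; start (x,ẋ)=(0.158760, 0.660674) → end (x,ẋ)=(0.594967, 1.686962)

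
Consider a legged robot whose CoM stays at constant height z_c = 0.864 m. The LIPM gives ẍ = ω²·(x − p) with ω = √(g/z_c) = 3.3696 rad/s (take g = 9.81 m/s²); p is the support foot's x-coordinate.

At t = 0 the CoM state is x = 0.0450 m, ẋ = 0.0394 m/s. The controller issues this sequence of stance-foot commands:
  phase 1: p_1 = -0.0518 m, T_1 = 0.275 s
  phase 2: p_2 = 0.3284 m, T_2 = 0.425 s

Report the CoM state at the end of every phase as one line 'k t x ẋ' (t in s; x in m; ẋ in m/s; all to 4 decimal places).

phase 1: p=-0.0518, T=0.275, ωT=0.926640, cosh=1.460945, sinh=1.065063; start (x,ẋ)=(0.045000, 0.039400) → end (x,ẋ)=(0.102073, 0.404961)
phase 2: p=0.3284, T=0.425, ωT=1.432080, cosh=2.213106, sinh=1.974294; start (x,ẋ)=(0.102073, 0.404961) → end (x,ẋ)=(0.064786, -0.609438)

1 0.2750 0.1021 0.4050
2 0.7000 0.0648 -0.6094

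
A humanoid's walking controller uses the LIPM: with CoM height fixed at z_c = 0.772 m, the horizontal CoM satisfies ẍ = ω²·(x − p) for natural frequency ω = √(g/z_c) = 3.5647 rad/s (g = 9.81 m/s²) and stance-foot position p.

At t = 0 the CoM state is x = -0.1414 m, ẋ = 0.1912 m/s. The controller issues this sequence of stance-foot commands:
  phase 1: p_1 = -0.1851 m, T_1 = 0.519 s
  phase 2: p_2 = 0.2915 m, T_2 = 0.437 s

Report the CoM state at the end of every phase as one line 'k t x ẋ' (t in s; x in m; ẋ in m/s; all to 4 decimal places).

phase 1: p=-0.1851, T=0.519, ωT=1.850079, cosh=3.258774, sinh=3.101550; start (x,ẋ)=(-0.141400, 0.191200) → end (x,ẋ)=(0.123666, 1.106229)
phase 2: p=0.2915, T=0.437, ωT=1.557774, cosh=2.479422, sinh=2.268818; start (x,ẋ)=(0.123666, 1.106229) → end (x,ẋ)=(0.579449, 1.385428)

1 0.5190 0.1237 1.1062
2 0.9560 0.5794 1.3854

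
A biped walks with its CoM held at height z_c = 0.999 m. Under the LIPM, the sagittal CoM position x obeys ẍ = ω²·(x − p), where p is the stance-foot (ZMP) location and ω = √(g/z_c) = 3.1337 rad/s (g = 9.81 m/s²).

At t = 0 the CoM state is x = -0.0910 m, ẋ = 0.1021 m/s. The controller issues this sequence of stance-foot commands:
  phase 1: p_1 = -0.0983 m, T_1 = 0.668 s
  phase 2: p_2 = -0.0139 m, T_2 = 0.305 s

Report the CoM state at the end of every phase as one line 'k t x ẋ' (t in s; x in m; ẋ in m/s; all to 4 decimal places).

1 0.6680 0.0619 0.5118
2 0.9730 0.2802 1.0271

phase 1: p=-0.0983, T=0.668, ωT=2.093312, cosh=4.117506, sinh=3.994228; start (x,ẋ)=(-0.091000, 0.102100) → end (x,ẋ)=(0.061895, 0.511769)
phase 2: p=-0.0139, T=0.305, ωT=0.955778, cosh=1.492604, sinh=1.108091; start (x,ẋ)=(0.061895, 0.511769) → end (x,ẋ)=(0.280196, 1.027061)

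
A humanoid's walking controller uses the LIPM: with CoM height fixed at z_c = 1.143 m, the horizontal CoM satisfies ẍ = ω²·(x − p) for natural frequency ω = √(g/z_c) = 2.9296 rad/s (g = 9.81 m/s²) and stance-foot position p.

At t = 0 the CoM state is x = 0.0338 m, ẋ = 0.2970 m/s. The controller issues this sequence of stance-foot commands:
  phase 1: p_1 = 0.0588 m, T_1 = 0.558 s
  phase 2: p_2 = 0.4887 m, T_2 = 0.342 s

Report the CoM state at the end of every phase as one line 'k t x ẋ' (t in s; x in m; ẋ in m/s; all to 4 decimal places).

phase 1: p=0.0588, T=0.558, ωT=1.634717, cosh=2.661507, sinh=2.466499; start (x,ẋ)=(0.033800, 0.297000) → end (x,ẋ)=(0.242314, 0.609821)
phase 2: p=0.4887, T=0.342, ωT=1.001923, cosh=1.545344, sinh=1.178171; start (x,ẋ)=(0.242314, 0.609821) → end (x,ẋ)=(0.353195, 0.091963)

1 0.5580 0.2423 0.6098
2 0.9000 0.3532 0.0920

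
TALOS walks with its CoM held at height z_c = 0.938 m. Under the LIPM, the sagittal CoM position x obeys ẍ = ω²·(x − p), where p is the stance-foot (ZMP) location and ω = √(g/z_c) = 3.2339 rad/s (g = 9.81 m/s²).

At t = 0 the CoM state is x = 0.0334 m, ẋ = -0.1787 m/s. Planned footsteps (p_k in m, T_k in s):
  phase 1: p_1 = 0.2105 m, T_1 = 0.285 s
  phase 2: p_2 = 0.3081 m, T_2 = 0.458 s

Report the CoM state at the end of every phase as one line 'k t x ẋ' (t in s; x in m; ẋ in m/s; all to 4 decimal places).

1 0.2850 -0.1057 -0.8660
2 0.7430 -1.2074 -4.7934

phase 1: p=0.2105, T=0.285, ωT=0.921662, cosh=1.455660, sinh=1.057803; start (x,ẋ)=(0.033400, -0.178700) → end (x,ẋ)=(-0.105750, -0.865955)
phase 2: p=0.3081, T=0.458, ωT=1.481126, cosh=2.312639, sinh=2.085257; start (x,ẋ)=(-0.105750, -0.865955) → end (x,ẋ)=(-1.207363, -4.793444)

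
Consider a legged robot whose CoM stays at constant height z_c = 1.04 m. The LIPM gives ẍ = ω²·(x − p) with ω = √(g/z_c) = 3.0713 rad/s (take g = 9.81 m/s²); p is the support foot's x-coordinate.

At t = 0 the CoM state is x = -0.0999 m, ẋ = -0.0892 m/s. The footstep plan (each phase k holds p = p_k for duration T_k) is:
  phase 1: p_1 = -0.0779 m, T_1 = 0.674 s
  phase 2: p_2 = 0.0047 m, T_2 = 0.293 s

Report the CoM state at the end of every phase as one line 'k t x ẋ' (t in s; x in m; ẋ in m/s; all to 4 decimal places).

1 0.6740 -0.2797 -0.6226
2 0.9670 -0.6109 -1.7887

phase 1: p=-0.0779, T=0.674, ωT=2.070056, cosh=4.025724, sinh=3.899545; start (x,ẋ)=(-0.099900, -0.089200) → end (x,ẋ)=(-0.279721, -0.622581)
phase 2: p=0.0047, T=0.293, ωT=0.899891, cosh=1.432974, sinh=1.026360; start (x,ẋ)=(-0.279721, -0.622581) → end (x,ẋ)=(-0.610920, -1.788711)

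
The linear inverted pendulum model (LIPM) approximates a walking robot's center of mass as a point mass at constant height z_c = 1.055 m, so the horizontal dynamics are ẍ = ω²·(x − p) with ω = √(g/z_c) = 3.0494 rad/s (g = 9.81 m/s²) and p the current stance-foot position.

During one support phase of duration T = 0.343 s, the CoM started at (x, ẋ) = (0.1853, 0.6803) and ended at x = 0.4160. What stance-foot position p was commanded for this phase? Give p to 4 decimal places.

p = 0.2648

ωT = 3.0494·0.343 = 1.045944; cosh(ωT) = 1.598722, sinh(ωT) = 1.247362
x(T) = p + (x₀−p)·cosh(ωT) + (ẋ₀/ω)·sinh(ωT) ⇒ p·(1 − cosh) = x(T) − x₀·cosh − (ẋ₀/ω)·sinh
numerator   = 0.4160 − (0.1853)·1.598722 − (0.6803/3.0494)·1.247362 = -0.158521
denominator = 1 − 1.598722 = -0.598722
p = -0.158521 / -0.598722 = 0.2648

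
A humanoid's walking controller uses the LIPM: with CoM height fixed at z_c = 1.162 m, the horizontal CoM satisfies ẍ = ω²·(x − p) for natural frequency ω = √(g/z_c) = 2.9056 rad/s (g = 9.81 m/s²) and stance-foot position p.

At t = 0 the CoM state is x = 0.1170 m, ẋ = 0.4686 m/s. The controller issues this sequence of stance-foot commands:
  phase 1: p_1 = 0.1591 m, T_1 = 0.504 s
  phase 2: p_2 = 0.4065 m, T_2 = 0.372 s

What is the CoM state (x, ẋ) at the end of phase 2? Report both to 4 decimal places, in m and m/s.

phase 1: p=0.1591, T=0.504, ωT=1.464422, cosh=2.278128, sinh=2.046916; start (x,ẋ)=(0.117000, 0.468600) → end (x,ẋ)=(0.393307, 0.817140)
phase 2: p=0.4065, T=0.372, ωT=1.080883, cosh=1.643289, sinh=1.303993; start (x,ẋ)=(0.393307, 0.817140) → end (x,ẋ)=(0.751541, 1.292810)

x = 0.7515, ẋ = 1.2928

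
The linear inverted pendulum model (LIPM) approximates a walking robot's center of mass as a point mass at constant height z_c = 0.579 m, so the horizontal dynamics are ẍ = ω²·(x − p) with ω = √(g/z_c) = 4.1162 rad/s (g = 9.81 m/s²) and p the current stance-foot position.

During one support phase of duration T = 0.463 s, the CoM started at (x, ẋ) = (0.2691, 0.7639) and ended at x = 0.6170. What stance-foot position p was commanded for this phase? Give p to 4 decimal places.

p = 0.3767

ωT = 4.1162·0.463 = 1.905801; cosh(ωT) = 3.436746, sinh(ωT) = 3.288043
x(T) = p + (x₀−p)·cosh(ωT) + (ẋ₀/ω)·sinh(ωT) ⇒ p·(1 − cosh) = x(T) − x₀·cosh − (ẋ₀/ω)·sinh
numerator   = 0.6170 − (0.2691)·3.436746 − (0.7639/4.1162)·3.288043 = -0.918036
denominator = 1 − 3.436746 = -2.436746
p = -0.918036 / -2.436746 = 0.3767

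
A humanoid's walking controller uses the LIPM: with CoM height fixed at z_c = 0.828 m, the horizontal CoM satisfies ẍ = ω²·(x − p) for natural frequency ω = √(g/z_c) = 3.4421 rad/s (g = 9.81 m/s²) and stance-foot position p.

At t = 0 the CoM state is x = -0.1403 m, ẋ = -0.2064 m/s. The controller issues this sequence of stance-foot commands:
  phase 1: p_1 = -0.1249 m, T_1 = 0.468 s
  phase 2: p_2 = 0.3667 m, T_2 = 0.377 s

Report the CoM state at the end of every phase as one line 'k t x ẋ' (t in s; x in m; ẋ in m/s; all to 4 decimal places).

phase 1: p=-0.1249, T=0.468, ωT=1.610903, cosh=2.603519, sinh=2.403811; start (x,ẋ)=(-0.140300, -0.206400) → end (x,ẋ)=(-0.309135, -0.664788)
phase 2: p=0.3667, T=0.377, ωT=1.297672, cosh=1.966965, sinh=1.693798; start (x,ẋ)=(-0.309135, -0.664788) → end (x,ẋ)=(-1.289775, -5.247883)

1 0.4680 -0.3091 -0.6648
2 0.8450 -1.2898 -5.2479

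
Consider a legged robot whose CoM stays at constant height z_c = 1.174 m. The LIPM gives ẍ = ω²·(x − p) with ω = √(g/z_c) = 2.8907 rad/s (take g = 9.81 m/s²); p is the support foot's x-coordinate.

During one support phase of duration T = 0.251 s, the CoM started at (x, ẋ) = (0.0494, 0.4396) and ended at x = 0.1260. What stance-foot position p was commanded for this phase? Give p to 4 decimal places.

p = 0.2082

ωT = 2.8907·0.251 = 0.725566; cosh(ωT) = 1.274975, sinh(ωT) = 0.790924
x(T) = p + (x₀−p)·cosh(ωT) + (ẋ₀/ω)·sinh(ωT) ⇒ p·(1 − cosh) = x(T) − x₀·cosh − (ẋ₀/ω)·sinh
numerator   = 0.1260 − (0.0494)·1.274975 − (0.4396/2.8907)·0.790924 = -0.057263
denominator = 1 − 1.274975 = -0.274975
p = -0.057263 / -0.274975 = 0.2082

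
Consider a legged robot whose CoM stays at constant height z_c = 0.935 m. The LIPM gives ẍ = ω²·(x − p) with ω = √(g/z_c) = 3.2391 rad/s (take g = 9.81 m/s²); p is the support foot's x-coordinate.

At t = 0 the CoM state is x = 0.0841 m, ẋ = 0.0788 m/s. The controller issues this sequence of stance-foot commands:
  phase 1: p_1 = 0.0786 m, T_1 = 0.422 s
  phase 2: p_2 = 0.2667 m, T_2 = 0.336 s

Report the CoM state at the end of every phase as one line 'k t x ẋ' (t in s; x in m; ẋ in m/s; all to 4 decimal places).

1 0.4220 0.1347 0.1973
2 0.7580 0.1287 -0.2366

phase 1: p=0.0786, T=0.422, ωT=1.366900, cosh=2.089033, sinh=1.834137; start (x,ẋ)=(0.084100, 0.078800) → end (x,ẋ)=(0.134710, 0.197291)
phase 2: p=0.2667, T=0.336, ωT=1.088338, cosh=1.653055, sinh=1.316279; start (x,ẋ)=(0.134710, 0.197291) → end (x,ẋ)=(0.128687, -0.236614)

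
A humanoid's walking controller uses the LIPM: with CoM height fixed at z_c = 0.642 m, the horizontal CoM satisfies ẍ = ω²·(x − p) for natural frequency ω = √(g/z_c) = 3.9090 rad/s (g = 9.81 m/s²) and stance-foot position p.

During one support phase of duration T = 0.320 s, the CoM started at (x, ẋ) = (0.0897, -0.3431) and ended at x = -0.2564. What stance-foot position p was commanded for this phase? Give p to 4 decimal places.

p = 0.3205

ωT = 3.9090·0.320 = 1.250880; cosh(ωT) = 1.889834, sinh(ωT) = 1.603582
x(T) = p + (x₀−p)·cosh(ωT) + (ẋ₀/ω)·sinh(ωT) ⇒ p·(1 − cosh) = x(T) − x₀·cosh − (ẋ₀/ω)·sinh
numerator   = -0.2564 − (0.0897)·1.889834 − (-0.3431/3.9090)·1.603582 = -0.285169
denominator = 1 − 1.889834 = -0.889834
p = -0.285169 / -0.889834 = 0.3205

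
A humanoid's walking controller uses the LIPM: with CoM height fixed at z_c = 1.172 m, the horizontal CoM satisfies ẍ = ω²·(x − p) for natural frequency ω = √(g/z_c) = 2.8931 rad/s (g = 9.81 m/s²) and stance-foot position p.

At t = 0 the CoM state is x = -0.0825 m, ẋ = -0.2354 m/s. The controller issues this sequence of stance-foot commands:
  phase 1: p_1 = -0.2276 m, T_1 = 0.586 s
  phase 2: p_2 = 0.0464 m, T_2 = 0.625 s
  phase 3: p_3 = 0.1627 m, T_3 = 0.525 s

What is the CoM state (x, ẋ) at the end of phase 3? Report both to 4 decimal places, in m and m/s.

x = 0.9006, ẋ = 2.2326

phase 1: p=-0.2276, T=0.586, ωT=1.695357, cosh=2.816061, sinh=2.632527; start (x,ẋ)=(-0.082500, -0.235400) → end (x,ẋ)=(-0.033188, 0.442205)
phase 2: p=0.0464, T=0.625, ωT=1.808188, cosh=3.131667, sinh=2.967716; start (x,ẋ)=(-0.033188, 0.442205) → end (x,ẋ)=(0.250767, 0.701505)
phase 3: p=0.1627, T=0.525, ωT=1.518878, cosh=2.393027, sinh=2.174069; start (x,ẋ)=(0.250767, 0.701505) → end (x,ẋ)=(0.900605, 2.232646)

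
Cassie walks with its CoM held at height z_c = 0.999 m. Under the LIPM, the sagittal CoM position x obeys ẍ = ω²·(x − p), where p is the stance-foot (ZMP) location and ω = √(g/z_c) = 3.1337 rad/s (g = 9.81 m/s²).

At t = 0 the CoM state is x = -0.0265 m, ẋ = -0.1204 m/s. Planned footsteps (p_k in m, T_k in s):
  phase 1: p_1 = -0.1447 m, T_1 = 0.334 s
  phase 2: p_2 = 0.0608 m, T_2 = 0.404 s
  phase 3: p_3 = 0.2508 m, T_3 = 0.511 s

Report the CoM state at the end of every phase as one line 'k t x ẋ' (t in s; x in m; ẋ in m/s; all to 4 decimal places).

phase 1: p=-0.1447, T=0.334, ωT=1.046656, cosh=1.599610, sinh=1.248500; start (x,ẋ)=(-0.026500, -0.120400) → end (x,ẋ)=(-0.003595, 0.269856)
phase 2: p=0.0608, T=0.404, ωT=1.266015, cosh=1.914322, sinh=1.632369; start (x,ẋ)=(-0.003595, 0.269856) → end (x,ẋ)=(0.078098, 0.187189)
phase 3: p=0.2508, T=0.511, ωT=1.601321, cosh=2.580604, sinh=2.378974; start (x,ẋ)=(0.078098, 0.187189) → end (x,ẋ)=(-0.052771, -0.804435)

1 0.3340 -0.0036 0.2699
2 0.7380 0.0781 0.1872
3 1.2490 -0.0528 -0.8044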